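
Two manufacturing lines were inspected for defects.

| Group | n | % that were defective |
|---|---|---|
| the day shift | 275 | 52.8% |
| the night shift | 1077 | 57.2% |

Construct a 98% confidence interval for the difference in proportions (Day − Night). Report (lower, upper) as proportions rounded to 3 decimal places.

(-0.122, 0.034)

Each SE is √(p̂(1−p̂)/n): √(0.5280·0.4720/275) = 0.03010 and √(0.5720·0.4280/1077) = 0.01508.
SE(p̂₁ − p̂₂) = √(SE₁² + SE₂²) = √(0.00090601 + 0.0002274064) = 0.03367, since the two samples are independent.
At 98% confidence z* = 2.326; margin = 2.326 × 0.03367 = 0.07832.
The difference is 0.5280 − 0.5720 = -0.0440, so the interval is -0.0440 ± 0.07832 = (-0.122, 0.034).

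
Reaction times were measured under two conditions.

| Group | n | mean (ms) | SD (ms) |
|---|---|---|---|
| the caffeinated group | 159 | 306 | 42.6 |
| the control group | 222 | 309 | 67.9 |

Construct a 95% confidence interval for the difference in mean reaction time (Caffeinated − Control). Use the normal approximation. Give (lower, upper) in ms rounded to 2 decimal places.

SE₁ = s₁/√n₁ = 42.6/√159 = 3.3784; SE₂ = 67.9/√222 = 4.5571.
Independent samples, unequal variances: SE_diff = √(SE₁² + SE₂²) = √(11.41358656 + 20.76716041) = 5.6728.
z* = 1.960, so margin of error = 1.960 × 5.6728 = 11.1187.
Difference in means = 306 − 309 = -3.0000.
-3.0000 ± 11.1187 → (-14.12, 8.12).

(-14.12, 8.12)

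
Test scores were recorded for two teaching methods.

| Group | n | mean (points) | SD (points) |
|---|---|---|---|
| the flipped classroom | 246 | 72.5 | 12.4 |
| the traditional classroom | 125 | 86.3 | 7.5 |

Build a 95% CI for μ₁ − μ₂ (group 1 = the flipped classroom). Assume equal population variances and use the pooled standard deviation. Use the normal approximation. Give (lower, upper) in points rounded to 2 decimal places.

Pooled variance s_p² = [245·12.4² + 124·7.5²] / (246+125−2) = 120.9924, so s_p = 10.9997.
SE_diff = s_p·√(1/n₁ + 1/n₂) = 10.9997·√(1/246 + 1/125) = 1.2082.
z* = 1.960; margin = 1.960 × 1.2082 = 2.3681.
Difference = 72.5 − 86.3 = -13.8000.
-13.8000 ± 2.3681 → (-16.17, -11.43).

(-16.17, -11.43)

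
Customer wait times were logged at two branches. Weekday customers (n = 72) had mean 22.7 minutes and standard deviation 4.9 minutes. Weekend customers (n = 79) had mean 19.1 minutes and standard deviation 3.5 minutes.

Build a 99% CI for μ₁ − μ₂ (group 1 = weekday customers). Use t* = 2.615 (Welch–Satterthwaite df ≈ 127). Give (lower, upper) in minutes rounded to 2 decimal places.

(1.77, 5.43)

SE₁ = s₁/√n₁ = 4.9/√72 = 0.5775; SE₂ = 3.5/√79 = 0.3938.
Independent samples, unequal variances: SE_diff = √(SE₁² + SE₂²) = √(0.33350625 + 0.15507844) = 0.6990.
t* = 2.615, so margin of error = 2.615 × 0.6990 = 1.8279.
Difference in means = 22.7 − 19.1 = 3.6000.
3.6000 ± 1.8279 → (1.77, 5.43).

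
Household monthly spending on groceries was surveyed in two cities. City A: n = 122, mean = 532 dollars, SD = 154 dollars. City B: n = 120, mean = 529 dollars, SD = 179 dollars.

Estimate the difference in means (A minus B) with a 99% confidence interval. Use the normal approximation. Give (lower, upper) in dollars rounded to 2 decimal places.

(-52.33, 58.33)

SE₁ = s₁/√n₁ = 154/√122 = 13.9425; SE₂ = 179/√120 = 16.3404.
Independent samples, unequal variances: SE_diff = √(SE₁² + SE₂²) = √(194.39330625 + 267.00867216) = 21.4803.
z* = 2.576, so margin of error = 2.576 × 21.4803 = 55.3333.
Difference in means = 532 − 529 = 3.0000.
3.0000 ± 55.3333 → (-52.33, 58.33).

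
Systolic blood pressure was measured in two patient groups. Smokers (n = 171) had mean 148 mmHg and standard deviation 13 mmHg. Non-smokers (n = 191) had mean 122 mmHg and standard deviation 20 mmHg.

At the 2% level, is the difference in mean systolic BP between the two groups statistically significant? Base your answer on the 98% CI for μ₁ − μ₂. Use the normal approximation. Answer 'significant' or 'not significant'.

SE₁ = s₁/√n₁ = 13/√171 = 0.9941; SE₂ = 20/√191 = 1.4471.
Independent samples, unequal variances: SE_diff = √(SE₁² + SE₂²) = √(0.98823481 + 2.09409841) = 1.7557.
z* = 2.326, so margin of error = 2.326 × 1.7557 = 4.0838.
Difference in means = 148 − 122 = 26.0000.
26.0000 ± 4.0838 → (21.9162, 30.0838).
The interval (21.9162, 30.0838) does not contain 0, so the difference is significant.

significant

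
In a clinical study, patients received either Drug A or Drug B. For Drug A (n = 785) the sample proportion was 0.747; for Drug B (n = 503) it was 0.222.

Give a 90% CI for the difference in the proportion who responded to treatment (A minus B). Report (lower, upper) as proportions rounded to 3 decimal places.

The two standard errors are √(0.7470×0.2530/785) = 0.01552 and √(0.2220×0.7780/503) = 0.01853.
Because the samples are independent, SE_diff = √(0.01552² + 0.01853²) = 0.02417.
Using z* = 1.645 for 90%, ME = 1.645 × 0.02417 = 0.03976.
p̂₁ − p̂₂ = 0.5250; interval 0.5250 ± 0.03976 gives (0.485, 0.565).

(0.485, 0.565)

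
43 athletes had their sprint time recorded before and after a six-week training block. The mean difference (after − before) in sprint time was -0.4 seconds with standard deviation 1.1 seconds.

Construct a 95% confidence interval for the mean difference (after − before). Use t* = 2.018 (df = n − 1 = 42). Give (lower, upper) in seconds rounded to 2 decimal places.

(-0.74, -0.06)

This is a matched-pairs design, so SE = s_d/√n = 1.1/√43 = 0.1677.
Margin = 2.018 × 0.1677 = 0.3384; the interval is -0.4 ± 0.3384 = (-0.74, -0.06).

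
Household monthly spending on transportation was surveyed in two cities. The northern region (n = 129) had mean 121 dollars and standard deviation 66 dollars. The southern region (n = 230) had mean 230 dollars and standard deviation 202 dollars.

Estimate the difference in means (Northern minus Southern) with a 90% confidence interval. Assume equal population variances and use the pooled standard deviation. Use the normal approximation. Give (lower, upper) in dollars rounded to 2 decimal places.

(-139.14, -78.86)

s_p = √[((n₁−1)s₁² + (n₂−1)s₂²)/(n₁+n₂−2)] = √[(128·66² + 229·202²)/357] = 166.5407.
SE = 166.5407·√(1/129 + 1/230) = 18.3193.
With z* = 1.645, margin = 1.645 × 18.3193 = 30.1352.
x̄₁ − x̄₂ = 121 − 230 = -109.0000; interval -109.0000 ± 30.1352 = (-139.14, -78.86).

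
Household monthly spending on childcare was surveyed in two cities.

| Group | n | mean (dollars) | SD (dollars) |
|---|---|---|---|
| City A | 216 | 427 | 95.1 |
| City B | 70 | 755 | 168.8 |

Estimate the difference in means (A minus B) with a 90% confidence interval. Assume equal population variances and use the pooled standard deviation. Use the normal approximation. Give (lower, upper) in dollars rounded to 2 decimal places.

s_p = √[((n₁−1)s₁² + (n₂−1)s₂²)/(n₁+n₂−2)] = √[(215·95.1² + 69·168.8²)/284] = 117.3431.
SE = 117.3431·√(1/216 + 1/70) = 16.1386.
With z* = 1.645, margin = 1.645 × 16.1386 = 26.5480.
x̄₁ − x̄₂ = 427 − 755 = -328.0000; interval -328.0000 ± 26.5480 = (-354.55, -301.45).

(-354.55, -301.45)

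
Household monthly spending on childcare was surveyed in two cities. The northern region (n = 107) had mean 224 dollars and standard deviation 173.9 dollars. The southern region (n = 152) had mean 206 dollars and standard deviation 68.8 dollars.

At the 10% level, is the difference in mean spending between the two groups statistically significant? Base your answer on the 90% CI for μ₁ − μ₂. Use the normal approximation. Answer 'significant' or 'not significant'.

not significant

Per-group SEs: s₁/√n₁ = 173.9/√107 = 16.8115, s₂/√n₂ = 68.8/√152 = 5.5804.
Unpooled SE of the difference: √(282.62653225 + 31.14086416) = 17.7135.
Margin of error = z* · SE = 1.645 × 17.7135 = 29.1387.
x̄₁ − x̄₂ = 224 − 206 = 18.0000.
CI: 18.0000 ± 29.1387 = (-11.1387, 47.1387).
The interval (-11.1387, 47.1387) contains 0, so the difference is not significant.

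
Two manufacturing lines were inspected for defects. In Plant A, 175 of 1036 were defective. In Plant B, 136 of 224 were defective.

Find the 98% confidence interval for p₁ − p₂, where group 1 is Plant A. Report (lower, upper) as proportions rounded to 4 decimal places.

(-0.5188, -0.3576)

First, p̂₁ = 175/1036 = 0.1689; p̂₂ = 136/224 = 0.6071.
The two standard errors are √(0.1689×0.8311/1036) = 0.01164 and √(0.6071×0.3929/224) = 0.03263.
Because the samples are independent, SE_diff = √(0.01164² + 0.03263²) = 0.03464.
Using z* = 2.326 for 98%, ME = 2.326 × 0.03464 = 0.08057.
p̂₁ − p̂₂ = -0.4382; interval -0.4382 ± 0.08057 gives (-0.5188, -0.3576).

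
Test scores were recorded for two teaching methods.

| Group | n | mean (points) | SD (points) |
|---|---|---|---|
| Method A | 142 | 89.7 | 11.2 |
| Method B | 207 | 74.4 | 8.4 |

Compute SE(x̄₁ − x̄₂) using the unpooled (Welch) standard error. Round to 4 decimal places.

1.1065

Standard errors of each mean: 11.2/√142 = 0.9399 and 8.4/√207 = 0.5838.
SE(x̄₁ − x̄₂) = √(0.9399² + 0.5838²) = 1.1065 for independent samples with unequal variances.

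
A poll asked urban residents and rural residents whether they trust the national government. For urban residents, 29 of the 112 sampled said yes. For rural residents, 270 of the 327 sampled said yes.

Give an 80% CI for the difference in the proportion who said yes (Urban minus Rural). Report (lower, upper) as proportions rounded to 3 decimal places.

(-0.626, -0.507)

Sample proportions: 29/112 = 0.2589, 270/327 = 0.8257.
Each SE is √(p̂(1−p̂)/n): √(0.2589·0.7411/112) = 0.04139 and √(0.8257·0.1743/327) = 0.02098.
SE(p̂₁ − p̂₂) = √(SE₁² + SE₂²) = √(0.0017131321 + 0.0004401604) = 0.04640, since the two samples are independent.
At 80% confidence z* = 1.282; margin = 1.282 × 0.04640 = 0.05948.
The difference is 0.2589 − 0.8257 = -0.5668, so the interval is -0.5668 ± 0.05948 = (-0.626, -0.507).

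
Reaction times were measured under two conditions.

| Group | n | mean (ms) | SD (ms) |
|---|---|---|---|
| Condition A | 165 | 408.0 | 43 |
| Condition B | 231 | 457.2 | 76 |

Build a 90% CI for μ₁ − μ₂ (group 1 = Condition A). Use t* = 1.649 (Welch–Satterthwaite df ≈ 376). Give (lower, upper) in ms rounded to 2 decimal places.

(-59.12, -39.28)

Standard errors of each mean: 43/√165 = 3.3475 and 76/√231 = 5.0004.
SE(x̄₁ − x̄₂) = √(3.3475² + 5.0004²) = 6.0175 for independent samples with unequal variances.
With t* = 1.649, the margin is 1.649 × 6.0175 = 9.9229.
x̄₁ − x̄₂ = 408.0 − 457.2 = -49.2000; the interval is -49.2000 ± 9.9229 = (-59.12, -39.28).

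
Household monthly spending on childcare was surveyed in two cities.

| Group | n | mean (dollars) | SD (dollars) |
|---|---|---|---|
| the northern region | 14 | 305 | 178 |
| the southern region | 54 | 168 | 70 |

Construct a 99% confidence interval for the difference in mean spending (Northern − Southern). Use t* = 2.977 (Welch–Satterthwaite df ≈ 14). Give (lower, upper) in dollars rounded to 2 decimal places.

Per-group SEs: s₁/√n₁ = 178/√14 = 47.5725, s₂/√n₂ = 70/√54 = 9.5258.
Unpooled SE of the difference: √(2263.14275625 + 90.74086564) = 48.5168.
Margin of error = t* · SE = 2.977 × 48.5168 = 144.4345.
x̄₁ − x̄₂ = 305 − 168 = 137.0000.
CI: 137.0000 ± 144.4345 = (-7.43, 281.43).

(-7.43, 281.43)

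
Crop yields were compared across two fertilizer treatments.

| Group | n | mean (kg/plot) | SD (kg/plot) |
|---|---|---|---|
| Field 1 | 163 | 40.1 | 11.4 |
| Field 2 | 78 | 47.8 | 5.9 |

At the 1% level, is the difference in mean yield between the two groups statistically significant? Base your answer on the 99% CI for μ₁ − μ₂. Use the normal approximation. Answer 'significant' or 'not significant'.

significant

Per-group SEs: s₁/√n₁ = 11.4/√163 = 0.8929, s₂/√n₂ = 5.9/√78 = 0.6680.
Unpooled SE of the difference: √(0.79727041 + 0.446224) = 1.1151.
Margin of error = z* · SE = 2.576 × 1.1151 = 2.8725.
x̄₁ − x̄₂ = 40.1 − 47.8 = -7.7000.
CI: -7.7000 ± 2.8725 = (-10.5725, -4.8275).
The interval (-10.5725, -4.8275) does not contain 0, so the difference is significant.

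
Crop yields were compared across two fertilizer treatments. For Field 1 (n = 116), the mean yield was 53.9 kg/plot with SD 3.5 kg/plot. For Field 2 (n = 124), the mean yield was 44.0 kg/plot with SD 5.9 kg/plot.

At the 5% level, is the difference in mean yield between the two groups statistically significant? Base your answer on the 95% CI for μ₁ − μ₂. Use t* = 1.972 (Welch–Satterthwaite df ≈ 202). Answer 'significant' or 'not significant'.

significant

Standard errors of each mean: 3.5/√116 = 0.3250 and 5.9/√124 = 0.5298.
SE(x̄₁ − x̄₂) = √(0.3250² + 0.5298²) = 0.6215 for independent samples with unequal variances.
With t* = 1.972, the margin is 1.972 × 0.6215 = 1.2256.
x̄₁ − x̄₂ = 53.9 − 44.0 = 9.9000; the interval is 9.9000 ± 1.2256 = (8.6744, 11.1256).
The interval (8.6744, 11.1256) does not contain 0, so the difference is significant.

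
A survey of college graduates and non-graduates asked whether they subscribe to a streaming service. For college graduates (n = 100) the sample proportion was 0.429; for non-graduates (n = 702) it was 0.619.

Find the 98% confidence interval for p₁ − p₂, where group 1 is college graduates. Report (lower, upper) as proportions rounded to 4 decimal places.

(-0.3128, -0.0672)

Each SE is √(p̂(1−p̂)/n): √(0.4290·0.5710/100) = 0.04949 and √(0.6190·0.3810/702) = 0.01833.
SE(p̂₁ − p̂₂) = √(SE₁² + SE₂²) = √(0.0024492601 + 0.0003359889) = 0.05278, since the two samples are independent.
At 98% confidence z* = 2.326; margin = 2.326 × 0.05278 = 0.12277.
The difference is 0.4290 − 0.6190 = -0.1900, so the interval is -0.1900 ± 0.12277 = (-0.3128, -0.0672).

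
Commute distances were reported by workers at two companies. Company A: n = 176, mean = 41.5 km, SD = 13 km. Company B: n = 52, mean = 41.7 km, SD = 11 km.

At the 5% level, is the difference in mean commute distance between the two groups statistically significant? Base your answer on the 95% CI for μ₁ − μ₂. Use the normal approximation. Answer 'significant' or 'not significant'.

not significant

Per-group SEs: s₁/√n₁ = 13/√176 = 0.9799, s₂/√n₂ = 11/√52 = 1.5254.
Unpooled SE of the difference: √(0.96020401 + 2.32684516) = 1.8130.
Margin of error = z* · SE = 1.960 × 1.8130 = 3.5535.
x̄₁ − x̄₂ = 41.5 − 41.7 = -0.2000.
CI: -0.2000 ± 3.5535 = (-3.7535, 3.3535).
The interval (-3.7535, 3.3535) contains 0, so the difference is not significant.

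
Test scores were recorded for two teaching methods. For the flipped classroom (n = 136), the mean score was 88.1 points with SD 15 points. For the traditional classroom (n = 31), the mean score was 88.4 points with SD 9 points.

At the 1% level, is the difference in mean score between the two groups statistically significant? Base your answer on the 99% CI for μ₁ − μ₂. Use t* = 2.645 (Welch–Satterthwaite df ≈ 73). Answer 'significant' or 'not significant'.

not significant

SE₁ = s₁/√n₁ = 15/√136 = 1.2862; SE₂ = 9/√31 = 1.6164.
Independent samples, unequal variances: SE_diff = √(SE₁² + SE₂²) = √(1.65431044 + 2.61274896) = 2.0657.
t* = 2.645, so margin of error = 2.645 × 2.0657 = 5.4638.
Difference in means = 88.1 − 88.4 = -0.3000.
-0.3000 ± 5.4638 → (-5.7638, 5.1638).
The interval (-5.7638, 5.1638) contains 0, so the difference is not significant.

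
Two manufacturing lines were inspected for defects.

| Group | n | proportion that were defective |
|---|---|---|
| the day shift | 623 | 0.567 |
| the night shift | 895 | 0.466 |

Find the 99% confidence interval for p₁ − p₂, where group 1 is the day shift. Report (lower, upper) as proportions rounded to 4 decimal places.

(0.0342, 0.1678)

SE₁ = √(p̂₁(1−p̂₁)/n₁) = √(0.5670·0.4330/623) = 0.01985; SE₂ = √(0.4660·0.5340/895) = 0.01667.
Independent samples: SE of the difference = √(SE₁² + SE₂²) = √(0.0003940225 + 0.0002778889) = 0.02592.
z* for 99% confidence is 2.576, so the margin of error is 2.576 × 0.02592 = 0.06677.
Point estimate p̂₁ − p̂₂ = 0.5670 − 0.4660 = 0.1010.
0.1010 ± 0.06677 → (0.0342, 0.1678).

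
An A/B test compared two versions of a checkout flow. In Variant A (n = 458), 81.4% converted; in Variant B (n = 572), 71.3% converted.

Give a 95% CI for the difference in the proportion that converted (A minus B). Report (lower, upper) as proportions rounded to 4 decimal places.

SE₁ = √(p̂₁(1−p̂₁)/n₁) = √(0.8140·0.1860/458) = 0.01818; SE₂ = √(0.7130·0.2870/572) = 0.01891.
Independent samples: SE of the difference = √(SE₁² + SE₂²) = √(0.0003305124 + 0.0003575881) = 0.02623.
z* for 95% confidence is 1.960, so the margin of error is 1.960 × 0.02623 = 0.05141.
Point estimate p̂₁ − p̂₂ = 0.8140 − 0.7130 = 0.1010.
0.1010 ± 0.05141 → (0.0496, 0.1524).

(0.0496, 0.1524)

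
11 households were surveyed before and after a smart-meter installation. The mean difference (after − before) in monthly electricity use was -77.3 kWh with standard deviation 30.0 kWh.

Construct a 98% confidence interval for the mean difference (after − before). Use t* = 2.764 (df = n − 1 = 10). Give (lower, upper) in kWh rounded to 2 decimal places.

This is a matched-pairs design, so SE = s_d/√n = 30.0/√11 = 9.0453.
Margin = 2.764 × 9.0453 = 25.0012; the interval is -77.3 ± 25.0012 = (-102.30, -52.30).

(-102.30, -52.30)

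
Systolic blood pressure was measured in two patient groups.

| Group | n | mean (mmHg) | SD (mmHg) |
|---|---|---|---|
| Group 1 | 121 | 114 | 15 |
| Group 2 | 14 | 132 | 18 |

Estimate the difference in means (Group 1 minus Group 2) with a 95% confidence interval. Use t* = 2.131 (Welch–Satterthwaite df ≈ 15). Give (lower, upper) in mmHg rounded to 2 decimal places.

(-28.66, -7.34)

SE₁ = s₁/√n₁ = 15/√121 = 1.3636; SE₂ = 18/√14 = 4.8107.
Independent samples, unequal variances: SE_diff = √(SE₁² + SE₂²) = √(1.85940496 + 23.14283449) = 5.0002.
t* = 2.131, so margin of error = 2.131 × 5.0002 = 10.6554.
Difference in means = 114 − 132 = -18.0000.
-18.0000 ± 10.6554 → (-28.66, -7.34).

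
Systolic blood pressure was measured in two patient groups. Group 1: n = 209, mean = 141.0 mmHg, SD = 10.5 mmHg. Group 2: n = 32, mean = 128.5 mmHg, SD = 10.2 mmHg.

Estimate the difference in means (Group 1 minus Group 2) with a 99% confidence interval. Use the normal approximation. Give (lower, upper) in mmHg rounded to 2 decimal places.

Standard errors of each mean: 10.5/√209 = 0.7263 and 10.2/√32 = 1.8031.
SE(x̄₁ − x̄₂) = √(0.7263² + 1.8031²) = 1.9439 for independent samples with unequal variances.
With z* = 2.576, the margin is 2.576 × 1.9439 = 5.0075.
x̄₁ − x̄₂ = 141.0 − 128.5 = 12.5000; the interval is 12.5000 ± 5.0075 = (7.49, 17.51).

(7.49, 17.51)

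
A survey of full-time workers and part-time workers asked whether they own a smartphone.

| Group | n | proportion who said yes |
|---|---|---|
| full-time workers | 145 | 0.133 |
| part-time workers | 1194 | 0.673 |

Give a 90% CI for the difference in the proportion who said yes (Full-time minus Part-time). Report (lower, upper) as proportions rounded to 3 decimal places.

The two standard errors are √(0.1330×0.8670/145) = 0.02820 and √(0.6730×0.3270/1194) = 0.01358.
Because the samples are independent, SE_diff = √(0.02820² + 0.01358²) = 0.03130.
Using z* = 1.645 for 90%, ME = 1.645 × 0.03130 = 0.05149.
p̂₁ − p̂₂ = -0.5400; interval -0.5400 ± 0.05149 gives (-0.591, -0.489).

(-0.591, -0.489)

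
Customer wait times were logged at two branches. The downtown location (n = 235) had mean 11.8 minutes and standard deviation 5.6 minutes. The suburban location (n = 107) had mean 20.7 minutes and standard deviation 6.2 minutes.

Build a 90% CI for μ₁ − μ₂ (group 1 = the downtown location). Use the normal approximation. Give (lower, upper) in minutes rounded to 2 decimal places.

Standard errors of each mean: 5.6/√235 = 0.3653 and 6.2/√107 = 0.5994.
SE(x̄₁ − x̄₂) = √(0.3653² + 0.5994²) = 0.7019 for independent samples with unequal variances.
With z* = 1.645, the margin is 1.645 × 0.7019 = 1.1546.
x̄₁ − x̄₂ = 11.8 − 20.7 = -8.9000; the interval is -8.9000 ± 1.1546 = (-10.05, -7.75).

(-10.05, -7.75)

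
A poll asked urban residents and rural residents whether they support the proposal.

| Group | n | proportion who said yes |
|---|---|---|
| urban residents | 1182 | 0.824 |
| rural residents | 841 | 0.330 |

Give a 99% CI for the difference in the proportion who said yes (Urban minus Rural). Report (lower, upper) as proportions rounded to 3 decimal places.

(0.443, 0.545)

SE₁ = √(p̂₁(1−p̂₁)/n₁) = √(0.8240·0.1760/1182) = 0.01108; SE₂ = √(0.3300·0.6700/841) = 0.01621.
Independent samples: SE of the difference = √(SE₁² + SE₂²) = √(0.0001227664 + 0.0002627641) = 0.01963.
z* for 99% confidence is 2.576, so the margin of error is 2.576 × 0.01963 = 0.05057.
Point estimate p̂₁ − p̂₂ = 0.8240 − 0.3300 = 0.4940.
0.4940 ± 0.05057 → (0.443, 0.545).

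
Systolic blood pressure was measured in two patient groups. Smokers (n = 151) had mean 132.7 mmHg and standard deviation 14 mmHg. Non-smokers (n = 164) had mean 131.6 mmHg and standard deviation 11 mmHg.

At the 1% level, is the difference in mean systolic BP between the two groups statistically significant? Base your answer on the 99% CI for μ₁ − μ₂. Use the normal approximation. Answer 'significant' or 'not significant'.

Standard errors of each mean: 14/√151 = 1.1393 and 11/√164 = 0.8590.
SE(x̄₁ − x̄₂) = √(1.1393² + 0.8590²) = 1.4268 for independent samples with unequal variances.
With z* = 2.576, the margin is 2.576 × 1.4268 = 3.6754.
x̄₁ − x̄₂ = 132.7 − 131.6 = 1.1000; the interval is 1.1000 ± 3.6754 = (-2.5754, 4.7754).
The interval (-2.5754, 4.7754) contains 0, so the difference is not significant.

not significant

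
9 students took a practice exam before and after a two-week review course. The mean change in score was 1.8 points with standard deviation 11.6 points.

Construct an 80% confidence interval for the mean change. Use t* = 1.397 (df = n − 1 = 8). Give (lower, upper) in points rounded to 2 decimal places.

Paired design: SE = s_d/√n = 11.6/√9 = 3.8667.
t* = 1.397; margin of error = 1.397 × 3.8667 = 5.4018.
1.8 ± 5.4018 → (-3.60, 7.20).

(-3.60, 7.20)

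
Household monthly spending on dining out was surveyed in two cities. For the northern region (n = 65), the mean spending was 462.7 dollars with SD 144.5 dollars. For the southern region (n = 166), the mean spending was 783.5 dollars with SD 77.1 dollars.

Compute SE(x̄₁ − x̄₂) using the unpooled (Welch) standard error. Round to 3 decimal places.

SE₁ = s₁/√n₁ = 144.5/√65 = 17.9230; SE₂ = 77.1/√166 = 5.9841.
Independent samples, unequal variances: SE_diff = √(SE₁² + SE₂²) = √(321.233929 + 35.80945281) = 18.8956.

18.896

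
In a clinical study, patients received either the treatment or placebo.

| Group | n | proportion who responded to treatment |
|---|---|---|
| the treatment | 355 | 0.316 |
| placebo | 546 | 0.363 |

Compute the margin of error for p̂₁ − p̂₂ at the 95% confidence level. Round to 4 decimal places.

Each SE is √(p̂(1−p̂)/n): √(0.3160·0.6840/355) = 0.02468 and √(0.3630·0.6370/546) = 0.02058.
SE(p̂₁ − p̂₂) = √(SE₁² + SE₂²) = √(0.0006091024 + 0.0004235364) = 0.03213, since the two samples are independent.
At 95% confidence z* = 1.960; margin = 1.960 × 0.03213 = 0.06297.

0.0630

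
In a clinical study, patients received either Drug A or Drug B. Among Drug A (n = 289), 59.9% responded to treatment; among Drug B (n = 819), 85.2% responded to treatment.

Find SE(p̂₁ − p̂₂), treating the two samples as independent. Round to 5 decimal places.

SE₁ = √(p̂₁(1−p̂₁)/n₁) = √(0.5990·0.4010/289) = 0.02883; SE₂ = √(0.8520·0.1480/819) = 0.01241.
Independent samples: SE of the difference = √(SE₁² + SE₂²) = √(0.0008311689 + 0.0001540081) = 0.03139.

0.03139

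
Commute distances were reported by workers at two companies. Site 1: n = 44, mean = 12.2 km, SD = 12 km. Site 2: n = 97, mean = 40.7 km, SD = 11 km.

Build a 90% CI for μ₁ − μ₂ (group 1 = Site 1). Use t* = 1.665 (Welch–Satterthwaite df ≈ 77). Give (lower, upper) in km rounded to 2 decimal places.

(-32.04, -24.96)

Per-group SEs: s₁/√n₁ = 12/√44 = 1.8091, s₂/√n₂ = 11/√97 = 1.1169.
Unpooled SE of the difference: √(3.27284281 + 1.24746561) = 2.1261.
Margin of error = t* · SE = 1.665 × 2.1261 = 3.5400.
x̄₁ − x̄₂ = 12.2 − 40.7 = -28.5000.
CI: -28.5000 ± 3.5400 = (-32.04, -24.96).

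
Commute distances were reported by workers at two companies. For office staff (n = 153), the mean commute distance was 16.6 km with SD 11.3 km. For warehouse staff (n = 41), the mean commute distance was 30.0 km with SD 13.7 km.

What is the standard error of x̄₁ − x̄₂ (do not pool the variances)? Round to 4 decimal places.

2.3265

Per-group SEs: s₁/√n₁ = 11.3/√153 = 0.9136, s₂/√n₂ = 13.7/√41 = 2.1396.
Unpooled SE of the difference: √(0.83466496 + 4.57788816) = 2.3265.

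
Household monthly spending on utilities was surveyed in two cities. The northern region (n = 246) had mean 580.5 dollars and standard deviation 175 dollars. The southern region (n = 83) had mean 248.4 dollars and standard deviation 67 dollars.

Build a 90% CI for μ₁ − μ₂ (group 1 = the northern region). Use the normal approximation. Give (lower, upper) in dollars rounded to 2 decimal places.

(310.12, 354.08)

SE₁ = s₁/√n₁ = 175/√246 = 11.1576; SE₂ = 67/√83 = 7.3542.
Independent samples, unequal variances: SE_diff = √(SE₁² + SE₂²) = √(124.49203776 + 54.08425764) = 13.3632.
z* = 1.645, so margin of error = 1.645 × 13.3632 = 21.9825.
Difference in means = 580.5 − 248.4 = 332.1000.
332.1000 ± 21.9825 → (310.12, 354.08).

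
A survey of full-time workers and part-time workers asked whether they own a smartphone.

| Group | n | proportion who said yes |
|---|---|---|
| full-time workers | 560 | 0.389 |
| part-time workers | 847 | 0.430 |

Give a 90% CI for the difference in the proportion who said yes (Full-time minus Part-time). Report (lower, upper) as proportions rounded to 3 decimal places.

The two standard errors are √(0.3890×0.6110/560) = 0.02060 and √(0.4300×0.5700/847) = 0.01701.
Because the samples are independent, SE_diff = √(0.02060² + 0.01701²) = 0.02672.
Using z* = 1.645 for 90%, ME = 1.645 × 0.02672 = 0.04395.
p̂₁ − p̂₂ = -0.0410; interval -0.0410 ± 0.04395 gives (-0.085, 0.003).

(-0.085, 0.003)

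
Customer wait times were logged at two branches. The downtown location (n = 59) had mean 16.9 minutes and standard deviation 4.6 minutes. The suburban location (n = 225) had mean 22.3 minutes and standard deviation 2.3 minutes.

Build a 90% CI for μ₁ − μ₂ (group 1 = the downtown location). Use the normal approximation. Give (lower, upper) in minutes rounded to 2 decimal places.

(-6.42, -4.38)

SE₁ = s₁/√n₁ = 4.6/√59 = 0.5989; SE₂ = 2.3/√225 = 0.1533.
Independent samples, unequal variances: SE_diff = √(SE₁² + SE₂²) = √(0.35868121 + 0.02350089) = 0.6182.
z* = 1.645, so margin of error = 1.645 × 0.6182 = 1.0169.
Difference in means = 16.9 − 22.3 = -5.4000.
-5.4000 ± 1.0169 → (-6.42, -4.38).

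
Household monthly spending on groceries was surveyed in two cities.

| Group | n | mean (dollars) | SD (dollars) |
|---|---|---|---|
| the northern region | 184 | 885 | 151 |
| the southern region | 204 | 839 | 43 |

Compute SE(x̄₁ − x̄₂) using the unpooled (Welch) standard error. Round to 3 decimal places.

SE₁ = s₁/√n₁ = 151/√184 = 11.1319; SE₂ = 43/√204 = 3.0106.
Independent samples, unequal variances: SE_diff = √(SE₁² + SE₂²) = √(123.91919761 + 9.06371236) = 11.5318.

11.532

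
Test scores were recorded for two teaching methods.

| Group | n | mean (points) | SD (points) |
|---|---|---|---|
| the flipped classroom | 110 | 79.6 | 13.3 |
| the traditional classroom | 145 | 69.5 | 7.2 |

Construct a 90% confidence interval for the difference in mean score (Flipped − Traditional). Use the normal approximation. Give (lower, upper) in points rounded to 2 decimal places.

SE₁ = s₁/√n₁ = 13.3/√110 = 1.2681; SE₂ = 7.2/√145 = 0.5979.
Independent samples, unequal variances: SE_diff = √(SE₁² + SE₂²) = √(1.60807761 + 0.35748441) = 1.4020.
z* = 1.645, so margin of error = 1.645 × 1.4020 = 2.3063.
Difference in means = 79.6 − 69.5 = 10.1000.
10.1000 ± 2.3063 → (7.79, 12.41).

(7.79, 12.41)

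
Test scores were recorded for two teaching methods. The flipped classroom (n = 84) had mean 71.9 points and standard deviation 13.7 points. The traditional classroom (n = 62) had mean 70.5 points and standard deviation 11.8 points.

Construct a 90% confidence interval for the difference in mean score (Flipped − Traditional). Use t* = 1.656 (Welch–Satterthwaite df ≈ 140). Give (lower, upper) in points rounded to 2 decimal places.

Standard errors of each mean: 13.7/√84 = 1.4948 and 11.8/√62 = 1.4986.
SE(x̄₁ − x̄₂) = √(1.4948² + 1.4986²) = 2.1167 for independent samples with unequal variances.
With t* = 1.656, the margin is 1.656 × 2.1167 = 3.5053.
x̄₁ − x̄₂ = 71.9 − 70.5 = 1.4000; the interval is 1.4000 ± 3.5053 = (-2.11, 4.91).

(-2.11, 4.91)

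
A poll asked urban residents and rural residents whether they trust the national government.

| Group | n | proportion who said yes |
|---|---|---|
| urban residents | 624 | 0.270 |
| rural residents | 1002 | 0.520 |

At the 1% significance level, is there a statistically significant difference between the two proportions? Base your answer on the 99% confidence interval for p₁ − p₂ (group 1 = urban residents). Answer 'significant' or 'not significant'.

significant

Each SE is √(p̂(1−p̂)/n): √(0.2700·0.7300/624) = 0.01777 and √(0.5200·0.4800/1002) = 0.01578.
SE(p̂₁ − p̂₂) = √(SE₁² + SE₂²) = √(0.0003157729 + 0.0002490084) = 0.02377, since the two samples are independent.
At 99% confidence z* = 2.576; margin = 2.576 × 0.02377 = 0.06123.
The difference is 0.2700 − 0.5200 = -0.2500, so the interval is -0.2500 ± 0.06123 = (-0.31123, -0.18877).
The interval (-0.31123, -0.18877) does not contain 0, so the difference is significant.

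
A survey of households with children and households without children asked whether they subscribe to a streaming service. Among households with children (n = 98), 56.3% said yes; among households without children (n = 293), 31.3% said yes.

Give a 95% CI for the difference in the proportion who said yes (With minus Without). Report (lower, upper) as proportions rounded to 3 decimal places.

Each SE is √(p̂(1−p̂)/n): √(0.5630·0.4370/98) = 0.05011 and √(0.3130·0.6870/293) = 0.02709.
SE(p̂₁ − p̂₂) = √(SE₁² + SE₂²) = √(0.0025110121 + 0.0007338681) = 0.05696, since the two samples are independent.
At 95% confidence z* = 1.960; margin = 1.960 × 0.05696 = 0.11164.
The difference is 0.5630 − 0.3130 = 0.2500, so the interval is 0.2500 ± 0.11164 = (0.138, 0.362).

(0.138, 0.362)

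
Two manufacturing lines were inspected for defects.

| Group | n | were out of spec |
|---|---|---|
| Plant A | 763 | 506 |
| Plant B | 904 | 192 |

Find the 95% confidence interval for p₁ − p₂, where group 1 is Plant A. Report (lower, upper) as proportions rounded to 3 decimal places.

p̂₁ = 506/763 = 0.6632 and p̂₂ = 192/904 = 0.2124.
SE₁ = √(p̂₁(1−p̂₁)/n₁) = √(0.6632·0.3368/763) = 0.01711; SE₂ = √(0.2124·0.7876/904) = 0.01360.
Independent samples: SE of the difference = √(SE₁² + SE₂²) = √(0.0002927521 + 0.00018496) = 0.02186.
z* for 95% confidence is 1.960, so the margin of error is 1.960 × 0.02186 = 0.04285.
Point estimate p̂₁ − p̂₂ = 0.6632 − 0.2124 = 0.4508.
0.4508 ± 0.04285 → (0.408, 0.494).

(0.408, 0.494)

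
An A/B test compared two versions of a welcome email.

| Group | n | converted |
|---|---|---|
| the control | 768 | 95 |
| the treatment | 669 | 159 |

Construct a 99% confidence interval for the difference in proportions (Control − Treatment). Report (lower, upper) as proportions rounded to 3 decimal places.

p̂₁ = 95/768 = 0.1237 and p̂₂ = 159/669 = 0.2377.
SE₁ = √(p̂₁(1−p̂₁)/n₁) = √(0.1237·0.8763/768) = 0.01188; SE₂ = √(0.2377·0.7623/669) = 0.01646.
Independent samples: SE of the difference = √(SE₁² + SE₂²) = √(0.0001411344 + 0.0002709316) = 0.02030.
z* for 99% confidence is 2.576, so the margin of error is 2.576 × 0.02030 = 0.05229.
Point estimate p̂₁ − p̂₂ = 0.1237 − 0.2377 = -0.1140.
-0.1140 ± 0.05229 → (-0.166, -0.062).

(-0.166, -0.062)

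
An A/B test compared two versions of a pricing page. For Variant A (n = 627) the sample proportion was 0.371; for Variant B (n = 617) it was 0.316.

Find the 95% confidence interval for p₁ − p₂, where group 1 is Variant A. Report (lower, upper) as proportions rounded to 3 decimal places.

The two standard errors are √(0.3710×0.6290/627) = 0.01929 and √(0.3160×0.6840/617) = 0.01872.
Because the samples are independent, SE_diff = √(0.01929² + 0.01872²) = 0.02688.
Using z* = 1.960 for 95%, ME = 1.960 × 0.02688 = 0.05268.
p̂₁ − p̂₂ = 0.0550; interval 0.0550 ± 0.05268 gives (0.002, 0.108).

(0.002, 0.108)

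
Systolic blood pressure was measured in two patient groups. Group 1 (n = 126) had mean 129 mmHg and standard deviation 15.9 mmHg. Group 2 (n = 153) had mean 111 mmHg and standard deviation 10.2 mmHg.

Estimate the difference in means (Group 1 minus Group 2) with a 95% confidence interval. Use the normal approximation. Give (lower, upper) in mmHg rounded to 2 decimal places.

Per-group SEs: s₁/√n₁ = 15.9/√126 = 1.4165, s₂/√n₂ = 10.2/√153 = 0.8246.
Unpooled SE of the difference: √(2.00647225 + 0.67996516) = 1.6390.
Margin of error = z* · SE = 1.960 × 1.6390 = 3.2124.
x̄₁ − x̄₂ = 129 − 111 = 18.0000.
CI: 18.0000 ± 3.2124 = (14.79, 21.21).

(14.79, 21.21)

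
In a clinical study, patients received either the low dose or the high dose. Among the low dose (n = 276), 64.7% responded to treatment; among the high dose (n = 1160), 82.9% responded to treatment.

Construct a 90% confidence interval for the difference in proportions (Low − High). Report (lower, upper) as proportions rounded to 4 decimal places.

Each SE is √(p̂(1−p̂)/n): √(0.6470·0.3530/276) = 0.02877 and √(0.8290·0.1710/1160) = 0.01105.
SE(p̂₁ − p̂₂) = √(SE₁² + SE₂²) = √(0.0008277129 + 0.0001221025) = 0.03082, since the two samples are independent.
At 90% confidence z* = 1.645; margin = 1.645 × 0.03082 = 0.05070.
The difference is 0.6470 − 0.8290 = -0.1820, so the interval is -0.1820 ± 0.05070 = (-0.2327, -0.1313).

(-0.2327, -0.1313)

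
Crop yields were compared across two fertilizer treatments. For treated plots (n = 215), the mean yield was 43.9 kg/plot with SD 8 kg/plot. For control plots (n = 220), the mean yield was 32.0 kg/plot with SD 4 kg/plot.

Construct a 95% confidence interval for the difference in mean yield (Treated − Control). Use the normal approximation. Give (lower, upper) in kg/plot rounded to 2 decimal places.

(10.71, 13.09)

Standard errors of each mean: 8/√215 = 0.5456 and 4/√220 = 0.2697.
SE(x̄₁ − x̄₂) = √(0.5456² + 0.2697²) = 0.6086 for independent samples with unequal variances.
With z* = 1.960, the margin is 1.960 × 0.6086 = 1.1929.
x̄₁ − x̄₂ = 43.9 − 32.0 = 11.9000; the interval is 11.9000 ± 1.1929 = (10.71, 13.09).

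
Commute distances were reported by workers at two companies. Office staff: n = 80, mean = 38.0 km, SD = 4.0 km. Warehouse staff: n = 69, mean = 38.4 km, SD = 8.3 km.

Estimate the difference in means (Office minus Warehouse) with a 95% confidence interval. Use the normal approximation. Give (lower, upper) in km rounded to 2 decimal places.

Per-group SEs: s₁/√n₁ = 4.0/√80 = 0.4472, s₂/√n₂ = 8.3/√69 = 0.9992.
Unpooled SE of the difference: √(0.19998784 + 0.99840064) = 1.0947.
Margin of error = z* · SE = 1.960 × 1.0947 = 2.1456.
x̄₁ − x̄₂ = 38.0 − 38.4 = -0.4000.
CI: -0.4000 ± 2.1456 = (-2.55, 1.75).

(-2.55, 1.75)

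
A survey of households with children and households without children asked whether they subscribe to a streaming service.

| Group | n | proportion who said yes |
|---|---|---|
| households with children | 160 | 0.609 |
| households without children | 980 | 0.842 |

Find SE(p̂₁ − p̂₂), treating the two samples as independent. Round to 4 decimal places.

SE₁ = √(p̂₁(1−p̂₁)/n₁) = √(0.6090·0.3910/160) = 0.03858; SE₂ = √(0.8420·0.1580/980) = 0.01165.
Independent samples: SE of the difference = √(SE₁² + SE₂²) = √(0.0014884164 + 0.0001357225) = 0.04030.

0.0403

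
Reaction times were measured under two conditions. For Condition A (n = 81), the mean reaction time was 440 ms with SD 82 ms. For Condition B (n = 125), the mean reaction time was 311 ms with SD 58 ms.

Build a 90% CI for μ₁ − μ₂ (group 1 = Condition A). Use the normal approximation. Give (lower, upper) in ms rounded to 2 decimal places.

Standard errors of each mean: 82/√81 = 9.1111 and 58/√125 = 5.1877.
SE(x̄₁ − x̄₂) = √(9.1111² + 5.1877²) = 10.4845 for independent samples with unequal variances.
With z* = 1.645, the margin is 1.645 × 10.4845 = 17.2470.
x̄₁ − x̄₂ = 440 − 311 = 129.0000; the interval is 129.0000 ± 17.2470 = (111.75, 146.25).

(111.75, 146.25)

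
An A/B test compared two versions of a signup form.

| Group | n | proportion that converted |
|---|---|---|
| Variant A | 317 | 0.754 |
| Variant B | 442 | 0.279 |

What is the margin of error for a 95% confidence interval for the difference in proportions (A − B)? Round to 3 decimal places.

Each SE is √(p̂(1−p̂)/n): √(0.7540·0.2460/317) = 0.02419 and √(0.2790·0.7210/442) = 0.02133.
SE(p̂₁ − p̂₂) = √(SE₁² + SE₂²) = √(0.0005851561 + 0.0004549689) = 0.03225, since the two samples are independent.
At 95% confidence z* = 1.960; margin = 1.960 × 0.03225 = 0.06321.

0.063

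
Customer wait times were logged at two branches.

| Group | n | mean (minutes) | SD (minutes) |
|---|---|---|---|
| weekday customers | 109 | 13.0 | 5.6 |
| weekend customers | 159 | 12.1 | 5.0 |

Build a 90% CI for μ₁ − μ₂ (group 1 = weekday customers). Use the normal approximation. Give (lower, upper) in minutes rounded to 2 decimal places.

(-0.20, 2.00)

Per-group SEs: s₁/√n₁ = 5.6/√109 = 0.5364, s₂/√n₂ = 5.0/√159 = 0.3965.
Unpooled SE of the difference: √(0.28772496 + 0.15721225) = 0.6670.
Margin of error = z* · SE = 1.645 × 0.6670 = 1.0972.
x̄₁ − x̄₂ = 13.0 − 12.1 = 0.9000.
CI: 0.9000 ± 1.0972 = (-0.20, 2.00).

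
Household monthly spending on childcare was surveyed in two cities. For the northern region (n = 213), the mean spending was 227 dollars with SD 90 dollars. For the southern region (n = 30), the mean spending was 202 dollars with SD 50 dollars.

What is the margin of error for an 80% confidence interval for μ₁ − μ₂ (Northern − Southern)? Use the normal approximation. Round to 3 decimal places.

14.123

Per-group SEs: s₁/√n₁ = 90/√213 = 6.1667, s₂/√n₂ = 50/√30 = 9.1287.
Unpooled SE of the difference: √(38.02818889 + 83.33316369) = 11.0164.
Margin of error = z* · SE = 1.282 × 11.0164 = 14.1230.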